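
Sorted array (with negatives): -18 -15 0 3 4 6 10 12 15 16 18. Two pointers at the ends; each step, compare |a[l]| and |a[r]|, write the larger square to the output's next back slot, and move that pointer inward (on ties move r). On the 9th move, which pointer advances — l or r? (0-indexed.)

l=0 r=10: |-18|<=|18| out[10]=324, r--
l=0 r=9: |-18|>|16| out[9]=324, l++
l=1 r=9: |-15|<=|16| out[8]=256, r--
l=1 r=8: |-15|<=|15| out[7]=225, r--
l=1 r=7: |-15|>|12| out[6]=225, l++
l=2 r=7: |0|<=|12| out[5]=144, r--
l=2 r=6: |0|<=|10| out[4]=100, r--
l=2 r=5: |0|<=|6| out[3]=36, r--
l=2 r=4: |0|<=|4| out[2]=16, r--

r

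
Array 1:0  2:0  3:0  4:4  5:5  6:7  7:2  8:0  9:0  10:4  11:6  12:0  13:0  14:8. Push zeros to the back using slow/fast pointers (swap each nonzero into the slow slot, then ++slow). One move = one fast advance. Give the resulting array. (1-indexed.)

[4, 5, 7, 2, 4, 6, 8, 0, 0, 0, 0, 0, 0, 0]

slow=1 fast=1: a[fast]=0, fast++
slow=1 fast=2: a[fast]=0, fast++
slow=1 fast=3: a[fast]=0, fast++
slow=1 fast=4: a[fast]=4≠0 swap→a[1]=4, slow++,fast++
slow=2 fast=5: a[fast]=5≠0 swap→a[2]=5, slow++,fast++
slow=3 fast=6: a[fast]=7≠0 swap→a[3]=7, slow++,fast++
slow=4 fast=7: a[fast]=2≠0 swap→a[4]=2, slow++,fast++
slow=5 fast=8: a[fast]=0, fast++
slow=5 fast=9: a[fast]=0, fast++
slow=5 fast=10: a[fast]=4≠0 swap→a[5]=4, slow++,fast++
slow=6 fast=11: a[fast]=6≠0 swap→a[6]=6, slow++,fast++
slow=7 fast=12: a[fast]=0, fast++
slow=7 fast=13: a[fast]=0, fast++
slow=7 fast=14: a[fast]=8≠0 swap→a[7]=8, slow++,fast++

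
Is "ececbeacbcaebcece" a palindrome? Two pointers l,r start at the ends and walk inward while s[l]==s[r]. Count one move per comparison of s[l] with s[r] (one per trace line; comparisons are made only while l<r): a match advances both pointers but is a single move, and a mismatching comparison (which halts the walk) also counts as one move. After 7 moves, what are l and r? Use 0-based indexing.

l=7, r=9

[0,16] 'e'=='e' → l++,r--
[1,15] 'c'=='c' → l++,r--
[2,14] 'e'=='e' → l++,r--
[3,13] 'c'=='c' → l++,r--
[4,12] 'b'=='b' → l++,r--
[5,11] 'e'=='e' → l++,r--
[6,10] 'a'=='a' → l++,r--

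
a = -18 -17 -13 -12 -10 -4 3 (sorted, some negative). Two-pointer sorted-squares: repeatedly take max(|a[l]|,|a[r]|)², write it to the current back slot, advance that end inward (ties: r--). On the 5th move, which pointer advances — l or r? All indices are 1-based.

l

[1,7] |-18|>|3| out[7]=324 → l++
[2,7] |-17|>|3| out[6]=289 → l++
[3,7] |-13|>|3| out[5]=169 → l++
[4,7] |-12|>|3| out[4]=144 → l++
[5,7] |-10|>|3| out[3]=100 → l++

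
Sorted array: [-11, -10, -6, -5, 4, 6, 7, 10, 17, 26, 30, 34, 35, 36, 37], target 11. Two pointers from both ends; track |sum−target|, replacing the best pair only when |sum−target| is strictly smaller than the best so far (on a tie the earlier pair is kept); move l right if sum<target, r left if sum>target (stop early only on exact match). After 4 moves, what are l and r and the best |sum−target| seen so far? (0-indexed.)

l=0 r=14: -11+37=26 d=15 *, r--
l=0 r=13: -11+36=25 d=14 *, r--
l=0 r=12: -11+35=24 d=13 *, r--
l=0 r=11: -11+34=23 d=12 *, r--

l=0, r=10, best |Δ|=12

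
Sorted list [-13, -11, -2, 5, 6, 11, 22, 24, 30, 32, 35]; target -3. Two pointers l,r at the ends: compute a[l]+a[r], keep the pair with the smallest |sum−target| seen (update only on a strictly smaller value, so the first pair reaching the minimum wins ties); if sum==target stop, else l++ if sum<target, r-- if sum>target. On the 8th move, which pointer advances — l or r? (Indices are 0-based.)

l

[0,10] -13+35=22 d=25 * → r--
[0,9] -13+32=19 d=22 * → r--
[0,8] -13+30=17 d=20 * → r--
[0,7] -13+24=11 d=14 * → r--
[0,6] -13+22=9 d=12 * → r--
[0,5] -13+11=-2 d=1 * → r--
[0,4] -13+6=-7 d=4 → l++
[1,4] -11+6=-5 d=2 → l++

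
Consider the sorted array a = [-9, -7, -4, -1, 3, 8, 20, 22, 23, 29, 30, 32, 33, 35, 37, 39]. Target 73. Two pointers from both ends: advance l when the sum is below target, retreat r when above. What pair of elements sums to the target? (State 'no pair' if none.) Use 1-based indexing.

l=1 r=16: -9+39=30 <73, l++
l=2 r=16: -7+39=32 <73, l++
l=3 r=16: -4+39=35 <73, l++
l=4 r=16: -1+39=38 <73, l++
l=5 r=16: 3+39=42 <73, l++
l=6 r=16: 8+39=47 <73, l++
l=7 r=16: 20+39=59 <73, l++
l=8 r=16: 22+39=61 <73, l++
l=9 r=16: 23+39=62 <73, l++
l=10 r=16: 29+39=68 <73, l++
l=11 r=16: 30+39=69 <73, l++
l=12 r=16: 32+39=71 <73, l++
l=13 r=16: 33+39=72 <73, l++
l=14 r=16: 35+39=74 >73, r--
l=14 r=15: 35+37=72 <73, l++

no pair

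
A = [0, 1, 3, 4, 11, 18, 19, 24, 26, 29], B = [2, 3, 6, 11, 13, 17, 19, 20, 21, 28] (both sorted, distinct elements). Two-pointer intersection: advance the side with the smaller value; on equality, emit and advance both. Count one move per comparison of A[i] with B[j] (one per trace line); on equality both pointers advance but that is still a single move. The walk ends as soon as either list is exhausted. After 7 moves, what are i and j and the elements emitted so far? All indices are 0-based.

i=5, j=4, emitted=[3, 11]

[i=0,j=0] 0<2 → i++
[i=1,j=0] 1<2 → i++
[i=2,j=0] 3>2 → j++
[i=2,j=1] 3==3 emit → i++,j++
[i=3,j=2] 4<6 → i++
[i=4,j=2] 11>6 → j++
[i=4,j=3] 11==11 emit → i++,j++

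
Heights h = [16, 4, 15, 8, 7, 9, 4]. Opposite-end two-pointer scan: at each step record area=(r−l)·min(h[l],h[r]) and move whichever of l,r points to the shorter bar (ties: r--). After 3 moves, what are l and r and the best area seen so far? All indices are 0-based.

l=0, r=3, best area=45

[0,6] min(16,4)*6=24 best=24 * → r--
[0,5] min(16,9)*5=45 best=45 * → r--
[0,4] min(16,7)*4=28 best=45 → r--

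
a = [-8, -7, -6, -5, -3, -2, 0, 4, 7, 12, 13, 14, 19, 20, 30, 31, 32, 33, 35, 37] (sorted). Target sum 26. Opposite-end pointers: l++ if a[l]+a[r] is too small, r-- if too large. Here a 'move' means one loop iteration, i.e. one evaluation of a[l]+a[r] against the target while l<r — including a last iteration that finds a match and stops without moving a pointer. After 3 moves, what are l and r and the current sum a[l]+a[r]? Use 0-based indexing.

l=0 r=19: -8+37=29 >26, r--
l=0 r=18: -8+35=27 >26, r--
l=0 r=17: -8+33=25 <26, l++

l=1, r=17, sum=26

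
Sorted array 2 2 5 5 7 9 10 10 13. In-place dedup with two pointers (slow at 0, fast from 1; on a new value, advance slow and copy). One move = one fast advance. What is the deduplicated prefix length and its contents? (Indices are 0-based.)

(s=0,f=1) a[fast]=2=a[slow] dup → fast++
(s=0,f=2) a[fast]=5≠a[slow]=2 write a[1]=5 → slow++,fast++
(s=1,f=3) a[fast]=5=a[slow] dup → fast++
(s=1,f=4) a[fast]=7≠a[slow]=5 write a[2]=7 → slow++,fast++
(s=2,f=5) a[fast]=9≠a[slow]=7 write a[3]=9 → slow++,fast++
(s=3,f=6) a[fast]=10≠a[slow]=9 write a[4]=10 → slow++,fast++
(s=4,f=7) a[fast]=10=a[slow] dup → fast++
(s=4,f=8) a[fast]=13≠a[slow]=10 write a[5]=13 → slow++,fast++

length 6; prefix = [2, 5, 7, 9, 10, 13]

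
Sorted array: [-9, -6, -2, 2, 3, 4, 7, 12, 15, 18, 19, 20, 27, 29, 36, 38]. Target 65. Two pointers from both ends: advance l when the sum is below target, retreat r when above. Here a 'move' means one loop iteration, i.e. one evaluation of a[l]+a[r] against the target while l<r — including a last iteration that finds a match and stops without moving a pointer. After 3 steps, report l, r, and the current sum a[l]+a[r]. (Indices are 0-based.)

l=3, r=15, sum=40

[0,15] -9+38=29 <65 → l++
[1,15] -6+38=32 <65 → l++
[2,15] -2+38=36 <65 → l++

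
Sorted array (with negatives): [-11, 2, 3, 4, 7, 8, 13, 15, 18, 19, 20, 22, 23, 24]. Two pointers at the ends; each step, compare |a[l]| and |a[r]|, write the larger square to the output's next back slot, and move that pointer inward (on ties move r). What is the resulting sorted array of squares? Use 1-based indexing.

[4, 9, 16, 49, 64, 121, 169, 225, 324, 361, 400, 484, 529, 576]

[1,14] |-11|<=|24| out[14]=576 → r--
[1,13] |-11|<=|23| out[13]=529 → r--
[1,12] |-11|<=|22| out[12]=484 → r--
[1,11] |-11|<=|20| out[11]=400 → r--
[1,10] |-11|<=|19| out[10]=361 → r--
[1,9] |-11|<=|18| out[9]=324 → r--
[1,8] |-11|<=|15| out[8]=225 → r--
[1,7] |-11|<=|13| out[7]=169 → r--
[1,6] |-11|>|8| out[6]=121 → l++
[2,6] |2|<=|8| out[5]=64 → r--
[2,5] |2|<=|7| out[4]=49 → r--
[2,4] |2|<=|4| out[3]=16 → r--
[2,3] |2|<=|3| out[2]=9 → r--
[2,2] |2|<=|2| out[1]=4 → r--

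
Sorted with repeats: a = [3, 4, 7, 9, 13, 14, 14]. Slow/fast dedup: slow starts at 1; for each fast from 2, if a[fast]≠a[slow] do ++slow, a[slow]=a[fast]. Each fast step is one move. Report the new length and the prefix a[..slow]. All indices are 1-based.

length 6; prefix = [3, 4, 7, 9, 13, 14]

(s=1,f=2) a[fast]=4≠a[slow]=3 write a[2]=4 → slow++,fast++
(s=2,f=3) a[fast]=7≠a[slow]=4 write a[3]=7 → slow++,fast++
(s=3,f=4) a[fast]=9≠a[slow]=7 write a[4]=9 → slow++,fast++
(s=4,f=5) a[fast]=13≠a[slow]=9 write a[5]=13 → slow++,fast++
(s=5,f=6) a[fast]=14≠a[slow]=13 write a[6]=14 → slow++,fast++
(s=6,f=7) a[fast]=14=a[slow] dup → fast++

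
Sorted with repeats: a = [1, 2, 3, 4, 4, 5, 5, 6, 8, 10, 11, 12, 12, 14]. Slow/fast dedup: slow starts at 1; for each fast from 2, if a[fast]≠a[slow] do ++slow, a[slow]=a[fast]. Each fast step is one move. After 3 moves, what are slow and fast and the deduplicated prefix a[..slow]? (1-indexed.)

(s=1,f=2) a[fast]=2≠a[slow]=1 write a[2]=2 → slow++,fast++
(s=2,f=3) a[fast]=3≠a[slow]=2 write a[3]=3 → slow++,fast++
(s=3,f=4) a[fast]=4≠a[slow]=3 write a[4]=4 → slow++,fast++

slow=4, fast=5, prefix=[1, 2, 3, 4]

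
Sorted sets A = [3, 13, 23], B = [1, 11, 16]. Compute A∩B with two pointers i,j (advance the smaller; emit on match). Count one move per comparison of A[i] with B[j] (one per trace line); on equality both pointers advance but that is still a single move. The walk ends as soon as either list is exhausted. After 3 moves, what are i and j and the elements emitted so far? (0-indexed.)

i=1, j=2, emitted=[]

[i=0,j=0] 3>1 → j++
[i=0,j=1] 3<11 → i++
[i=1,j=1] 13>11 → j++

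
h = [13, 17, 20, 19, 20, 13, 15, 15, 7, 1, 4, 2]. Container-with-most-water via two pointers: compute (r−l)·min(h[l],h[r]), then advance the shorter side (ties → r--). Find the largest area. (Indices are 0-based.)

l=0 r=11: min(13,2)*11=22 best=22 *, r--
l=0 r=10: min(13,4)*10=40 best=40 *, r--
l=0 r=9: min(13,1)*9=9 best=40, r--
l=0 r=8: min(13,7)*8=56 best=56 *, r--
l=0 r=7: min(13,15)*7=91 best=91 *, l++
l=1 r=7: min(17,15)*6=90 best=91, r--
l=1 r=6: min(17,15)*5=75 best=91, r--
l=1 r=5: min(17,13)*4=52 best=91, r--
l=1 r=4: min(17,20)*3=51 best=91, l++
l=2 r=4: min(20,20)*2=40 best=91, r--
l=2 r=3: min(20,19)*1=19 best=91, r--

max area = 91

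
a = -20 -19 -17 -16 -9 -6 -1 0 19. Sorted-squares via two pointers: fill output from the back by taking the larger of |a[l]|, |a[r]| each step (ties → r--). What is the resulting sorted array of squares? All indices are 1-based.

[1,9] |-20|>|19| out[9]=400 → l++
[2,9] |-19|<=|19| out[8]=361 → r--
[2,8] |-19|>|0| out[7]=361 → l++
[3,8] |-17|>|0| out[6]=289 → l++
[4,8] |-16|>|0| out[5]=256 → l++
[5,8] |-9|>|0| out[4]=81 → l++
[6,8] |-6|>|0| out[3]=36 → l++
[7,8] |-1|>|0| out[2]=1 → l++
[8,8] |0|<=|0| out[1]=0 → r--

[0, 1, 36, 81, 256, 289, 361, 361, 400]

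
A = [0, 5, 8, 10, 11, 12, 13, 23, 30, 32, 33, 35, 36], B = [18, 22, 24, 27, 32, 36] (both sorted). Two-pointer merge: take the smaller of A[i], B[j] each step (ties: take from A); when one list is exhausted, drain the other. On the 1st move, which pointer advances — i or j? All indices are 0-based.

i=0 j=0: A[i]=0<=B[j]=18 take 0, i++

i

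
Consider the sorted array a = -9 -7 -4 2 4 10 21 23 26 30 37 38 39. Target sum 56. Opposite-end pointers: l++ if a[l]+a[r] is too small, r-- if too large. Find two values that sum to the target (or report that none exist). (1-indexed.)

(26, 30)

l=1 r=13: -9+39=30 <56, l++
l=2 r=13: -7+39=32 <56, l++
l=3 r=13: -4+39=35 <56, l++
l=4 r=13: 2+39=41 <56, l++
l=5 r=13: 4+39=43 <56, l++
l=6 r=13: 10+39=49 <56, l++
l=7 r=13: 21+39=60 >56, r--
l=7 r=12: 21+38=59 >56, r--
l=7 r=11: 21+37=58 >56, r--
l=7 r=10: 21+30=51 <56, l++
l=8 r=10: 23+30=53 <56, l++
l=9 r=10: 26+30=56, found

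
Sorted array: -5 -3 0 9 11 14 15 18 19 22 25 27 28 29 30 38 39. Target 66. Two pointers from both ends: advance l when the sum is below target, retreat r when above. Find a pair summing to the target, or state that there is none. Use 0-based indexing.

l=0 r=16: -5+39=34 <66, l++
l=1 r=16: -3+39=36 <66, l++
l=2 r=16: 0+39=39 <66, l++
l=3 r=16: 9+39=48 <66, l++
l=4 r=16: 11+39=50 <66, l++
l=5 r=16: 14+39=53 <66, l++
l=6 r=16: 15+39=54 <66, l++
l=7 r=16: 18+39=57 <66, l++
l=8 r=16: 19+39=58 <66, l++
l=9 r=16: 22+39=61 <66, l++
l=10 r=16: 25+39=64 <66, l++
l=11 r=16: 27+39=66, found

(27, 39)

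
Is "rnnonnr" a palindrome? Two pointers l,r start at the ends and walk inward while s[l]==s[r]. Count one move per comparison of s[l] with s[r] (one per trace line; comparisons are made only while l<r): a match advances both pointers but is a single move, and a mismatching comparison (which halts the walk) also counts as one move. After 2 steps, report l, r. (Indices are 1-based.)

l=3, r=5

[1,7] 'r'=='r' → l++,r--
[2,6] 'n'=='n' → l++,r--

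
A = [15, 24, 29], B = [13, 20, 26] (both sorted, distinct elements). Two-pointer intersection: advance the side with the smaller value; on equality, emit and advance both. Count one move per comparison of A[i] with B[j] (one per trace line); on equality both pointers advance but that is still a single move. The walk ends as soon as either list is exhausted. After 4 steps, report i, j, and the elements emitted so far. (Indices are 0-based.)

i=0 j=0: 15>13, j++
i=0 j=1: 15<20, i++
i=1 j=1: 24>20, j++
i=1 j=2: 24<26, i++

i=2, j=2, emitted=[]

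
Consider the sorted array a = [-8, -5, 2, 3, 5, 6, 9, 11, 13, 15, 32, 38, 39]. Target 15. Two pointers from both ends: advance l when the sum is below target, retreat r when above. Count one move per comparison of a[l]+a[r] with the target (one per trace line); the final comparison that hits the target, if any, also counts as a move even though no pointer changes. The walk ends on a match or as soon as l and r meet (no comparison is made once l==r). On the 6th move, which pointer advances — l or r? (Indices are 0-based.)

[0,12] -8+39=31 >15 → r--
[0,11] -8+38=30 >15 → r--
[0,10] -8+32=24 >15 → r--
[0,9] -8+15=7 <15 → l++
[1,9] -5+15=10 <15 → l++
[2,9] 2+15=17 >15 → r--

r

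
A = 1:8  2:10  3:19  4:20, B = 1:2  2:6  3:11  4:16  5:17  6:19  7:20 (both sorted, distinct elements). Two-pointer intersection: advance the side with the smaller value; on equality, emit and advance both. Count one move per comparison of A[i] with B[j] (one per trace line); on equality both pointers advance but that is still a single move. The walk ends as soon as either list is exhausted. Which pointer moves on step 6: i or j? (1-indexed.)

[i=1,j=1] 8>2 → j++
[i=1,j=2] 8>6 → j++
[i=1,j=3] 8<11 → i++
[i=2,j=3] 10<11 → i++
[i=3,j=3] 19>11 → j++
[i=3,j=4] 19>16 → j++

j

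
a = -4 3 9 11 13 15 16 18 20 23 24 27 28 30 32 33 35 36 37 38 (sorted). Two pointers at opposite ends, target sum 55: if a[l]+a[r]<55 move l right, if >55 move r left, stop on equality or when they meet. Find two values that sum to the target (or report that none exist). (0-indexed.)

(18, 37)

[0,19] -4+38=34 <55 → l++
[1,19] 3+38=41 <55 → l++
[2,19] 9+38=47 <55 → l++
[3,19] 11+38=49 <55 → l++
[4,19] 13+38=51 <55 → l++
[5,19] 15+38=53 <55 → l++
[6,19] 16+38=54 <55 → l++
[7,19] 18+38=56 >55 → r--
[7,18] 18+37=55 → found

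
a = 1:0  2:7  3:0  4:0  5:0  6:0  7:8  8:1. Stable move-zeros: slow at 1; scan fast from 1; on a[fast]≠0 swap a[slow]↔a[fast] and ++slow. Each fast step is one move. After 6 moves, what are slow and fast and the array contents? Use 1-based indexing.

slow=2, fast=7, a=[7, 0, 0, 0, 0, 0, 8, 1]

(s=1,f=1) a[fast]=0 → fast++
(s=1,f=2) a[fast]=7≠0 swap→a[1]=7 → slow++,fast++
(s=2,f=3) a[fast]=0 → fast++
(s=2,f=4) a[fast]=0 → fast++
(s=2,f=5) a[fast]=0 → fast++
(s=2,f=6) a[fast]=0 → fast++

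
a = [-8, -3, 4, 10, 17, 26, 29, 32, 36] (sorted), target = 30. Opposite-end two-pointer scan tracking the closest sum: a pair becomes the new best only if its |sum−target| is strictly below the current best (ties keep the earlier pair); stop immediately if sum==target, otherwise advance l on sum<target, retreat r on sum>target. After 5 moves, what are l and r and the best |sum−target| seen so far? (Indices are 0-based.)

l=0 r=8: -8+36=28 d=2 *, l++
l=1 r=8: -3+36=33 d=3, r--
l=1 r=7: -3+32=29 d=1 *, l++
l=2 r=7: 4+32=36 d=6, r--
l=2 r=6: 4+29=33 d=3, r--

l=2, r=5, best |Δ|=1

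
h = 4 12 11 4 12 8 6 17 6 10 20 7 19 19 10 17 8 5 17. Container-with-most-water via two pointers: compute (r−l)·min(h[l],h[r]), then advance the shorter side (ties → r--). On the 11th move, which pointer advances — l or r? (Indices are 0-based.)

r

[0,18] min(4,17)*18=72 best=72 * → l++
[1,18] min(12,17)*17=204 best=204 * → l++
[2,18] min(11,17)*16=176 best=204 → l++
[3,18] min(4,17)*15=60 best=204 → l++
[4,18] min(12,17)*14=168 best=204 → l++
[5,18] min(8,17)*13=104 best=204 → l++
[6,18] min(6,17)*12=72 best=204 → l++
[7,18] min(17,17)*11=187 best=204 → r--
[7,17] min(17,5)*10=50 best=204 → r--
[7,16] min(17,8)*9=72 best=204 → r--
[7,15] min(17,17)*8=136 best=204 → r--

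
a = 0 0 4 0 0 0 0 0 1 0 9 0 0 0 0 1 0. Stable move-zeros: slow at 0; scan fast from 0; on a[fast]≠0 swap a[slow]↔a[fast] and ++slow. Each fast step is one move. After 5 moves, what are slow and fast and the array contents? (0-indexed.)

(s=0,f=0) a[fast]=0 → fast++
(s=0,f=1) a[fast]=0 → fast++
(s=0,f=2) a[fast]=4≠0 swap→a[0]=4 → slow++,fast++
(s=1,f=3) a[fast]=0 → fast++
(s=1,f=4) a[fast]=0 → fast++

slow=1, fast=5, a=[4, 0, 0, 0, 0, 0, 0, 0, 1, 0, 9, 0, 0, 0, 0, 1, 0]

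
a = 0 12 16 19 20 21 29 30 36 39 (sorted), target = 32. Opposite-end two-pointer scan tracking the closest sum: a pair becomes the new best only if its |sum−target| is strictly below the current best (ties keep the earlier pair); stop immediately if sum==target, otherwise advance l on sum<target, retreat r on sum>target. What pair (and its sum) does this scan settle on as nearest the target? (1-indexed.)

[1,10] 0+39=39 d=7 * → r--
[1,9] 0+36=36 d=4 * → r--
[1,8] 0+30=30 d=2 * → l++
[2,8] 12+30=42 d=10 → r--
[2,7] 12+29=41 d=9 → r--
[2,6] 12+21=33 d=1 * → r--
[2,5] 12+20=32 d=0 * → stop

pair (12, 20) with sum 32 (|Δ|=0)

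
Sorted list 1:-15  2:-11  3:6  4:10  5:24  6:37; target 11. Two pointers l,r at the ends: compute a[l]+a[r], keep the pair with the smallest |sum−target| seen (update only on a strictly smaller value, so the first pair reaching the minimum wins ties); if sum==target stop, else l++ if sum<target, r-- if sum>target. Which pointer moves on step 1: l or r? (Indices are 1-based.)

l=1 r=6: -15+37=22 d=11 *, r--

r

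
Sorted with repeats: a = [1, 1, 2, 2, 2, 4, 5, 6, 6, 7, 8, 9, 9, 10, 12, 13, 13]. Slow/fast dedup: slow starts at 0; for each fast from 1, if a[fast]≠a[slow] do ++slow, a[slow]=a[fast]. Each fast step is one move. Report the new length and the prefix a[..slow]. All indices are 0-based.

length 11; prefix = [1, 2, 4, 5, 6, 7, 8, 9, 10, 12, 13]

slow=0 fast=1: a[fast]=1=a[slow] dup, fast++
slow=0 fast=2: a[fast]=2≠a[slow]=1 write a[1]=2, slow++,fast++
slow=1 fast=3: a[fast]=2=a[slow] dup, fast++
slow=1 fast=4: a[fast]=2=a[slow] dup, fast++
slow=1 fast=5: a[fast]=4≠a[slow]=2 write a[2]=4, slow++,fast++
slow=2 fast=6: a[fast]=5≠a[slow]=4 write a[3]=5, slow++,fast++
slow=3 fast=7: a[fast]=6≠a[slow]=5 write a[4]=6, slow++,fast++
slow=4 fast=8: a[fast]=6=a[slow] dup, fast++
slow=4 fast=9: a[fast]=7≠a[slow]=6 write a[5]=7, slow++,fast++
slow=5 fast=10: a[fast]=8≠a[slow]=7 write a[6]=8, slow++,fast++
slow=6 fast=11: a[fast]=9≠a[slow]=8 write a[7]=9, slow++,fast++
slow=7 fast=12: a[fast]=9=a[slow] dup, fast++
slow=7 fast=13: a[fast]=10≠a[slow]=9 write a[8]=10, slow++,fast++
slow=8 fast=14: a[fast]=12≠a[slow]=10 write a[9]=12, slow++,fast++
slow=9 fast=15: a[fast]=13≠a[slow]=12 write a[10]=13, slow++,fast++
slow=10 fast=16: a[fast]=13=a[slow] dup, fast++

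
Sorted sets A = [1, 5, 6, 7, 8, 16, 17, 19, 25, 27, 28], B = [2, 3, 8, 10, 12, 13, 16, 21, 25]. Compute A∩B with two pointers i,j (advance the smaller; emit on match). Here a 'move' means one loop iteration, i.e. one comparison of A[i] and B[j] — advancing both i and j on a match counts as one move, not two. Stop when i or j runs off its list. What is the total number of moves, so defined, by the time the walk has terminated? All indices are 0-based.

i=0 j=0: 1<2, i++
i=1 j=0: 5>2, j++
i=1 j=1: 5>3, j++
i=1 j=2: 5<8, i++
i=2 j=2: 6<8, i++
i=3 j=2: 7<8, i++
i=4 j=2: 8==8 emit, i++,j++
i=5 j=3: 16>10, j++
i=5 j=4: 16>12, j++
i=5 j=5: 16>13, j++
i=5 j=6: 16==16 emit, i++,j++
i=6 j=7: 17<21, i++
i=7 j=7: 19<21, i++
i=8 j=7: 25>21, j++
i=8 j=8: 25==25 emit, i++,j++

15 moves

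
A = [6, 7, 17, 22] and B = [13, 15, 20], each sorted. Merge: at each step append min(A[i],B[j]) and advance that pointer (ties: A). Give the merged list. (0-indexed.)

i=0 j=0: A[i]=6<=B[j]=13 take 6, i++
i=1 j=0: A[i]=7<=B[j]=13 take 7, i++
i=2 j=0: A[i]=17>B[j]=13 take 13, j++
i=2 j=1: A[i]=17>B[j]=15 take 15, j++
i=2 j=2: A[i]=17<=B[j]=20 take 17, i++
i=3 j=2: A[i]=22>B[j]=20 take 20, j++
i=3 j=3: B done, take A[i]=22, i++

[6, 7, 13, 15, 17, 20, 22]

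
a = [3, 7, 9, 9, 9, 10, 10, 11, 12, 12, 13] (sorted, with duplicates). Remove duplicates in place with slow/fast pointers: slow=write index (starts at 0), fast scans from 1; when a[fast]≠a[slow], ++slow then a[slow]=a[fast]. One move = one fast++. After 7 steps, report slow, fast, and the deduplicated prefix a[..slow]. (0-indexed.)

slow=0 fast=1: a[fast]=7≠a[slow]=3 write a[1]=7, slow++,fast++
slow=1 fast=2: a[fast]=9≠a[slow]=7 write a[2]=9, slow++,fast++
slow=2 fast=3: a[fast]=9=a[slow] dup, fast++
slow=2 fast=4: a[fast]=9=a[slow] dup, fast++
slow=2 fast=5: a[fast]=10≠a[slow]=9 write a[3]=10, slow++,fast++
slow=3 fast=6: a[fast]=10=a[slow] dup, fast++
slow=3 fast=7: a[fast]=11≠a[slow]=10 write a[4]=11, slow++,fast++

slow=4, fast=8, prefix=[3, 7, 9, 10, 11]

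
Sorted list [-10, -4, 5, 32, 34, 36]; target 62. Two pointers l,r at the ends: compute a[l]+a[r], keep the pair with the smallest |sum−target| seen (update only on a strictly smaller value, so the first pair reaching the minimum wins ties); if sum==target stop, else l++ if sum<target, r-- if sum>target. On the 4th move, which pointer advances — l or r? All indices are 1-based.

r

l=1 r=6: -10+36=26 d=36 *, l++
l=2 r=6: -4+36=32 d=30 *, l++
l=3 r=6: 5+36=41 d=21 *, l++
l=4 r=6: 32+36=68 d=6 *, r--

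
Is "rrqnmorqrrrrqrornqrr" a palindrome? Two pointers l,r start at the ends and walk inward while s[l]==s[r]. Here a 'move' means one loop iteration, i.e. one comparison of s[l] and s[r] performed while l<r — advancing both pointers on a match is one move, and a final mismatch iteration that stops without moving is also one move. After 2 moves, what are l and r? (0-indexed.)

l=2, r=17

[0,19] 'r'=='r' → l++,r--
[1,18] 'r'=='r' → l++,r--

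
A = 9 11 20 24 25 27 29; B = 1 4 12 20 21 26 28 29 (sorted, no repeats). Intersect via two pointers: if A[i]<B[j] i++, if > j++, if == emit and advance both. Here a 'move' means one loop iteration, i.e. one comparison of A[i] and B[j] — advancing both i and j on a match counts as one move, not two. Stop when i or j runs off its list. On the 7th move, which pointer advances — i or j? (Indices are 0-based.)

[i=0,j=0] 9>1 → j++
[i=0,j=1] 9>4 → j++
[i=0,j=2] 9<12 → i++
[i=1,j=2] 11<12 → i++
[i=2,j=2] 20>12 → j++
[i=2,j=3] 20==20 emit → i++,j++
[i=3,j=4] 24>21 → j++

j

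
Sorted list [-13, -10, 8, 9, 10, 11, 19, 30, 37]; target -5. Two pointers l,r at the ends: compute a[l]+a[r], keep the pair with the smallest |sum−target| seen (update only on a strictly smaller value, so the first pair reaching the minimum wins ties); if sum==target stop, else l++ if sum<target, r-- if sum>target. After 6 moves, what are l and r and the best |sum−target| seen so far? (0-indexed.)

[0,8] -13+37=24 d=29 * → r--
[0,7] -13+30=17 d=22 * → r--
[0,6] -13+19=6 d=11 * → r--
[0,5] -13+11=-2 d=3 * → r--
[0,4] -13+10=-3 d=2 * → r--
[0,3] -13+9=-4 d=1 * → r--

l=0, r=2, best |Δ|=1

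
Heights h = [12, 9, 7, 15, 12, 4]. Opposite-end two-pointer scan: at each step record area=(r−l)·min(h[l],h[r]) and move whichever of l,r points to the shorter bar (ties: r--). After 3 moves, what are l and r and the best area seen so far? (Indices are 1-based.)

[1,6] min(12,4)*5=20 best=20 * → r--
[1,5] min(12,12)*4=48 best=48 * → r--
[1,4] min(12,15)*3=36 best=48 → l++

l=2, r=4, best area=48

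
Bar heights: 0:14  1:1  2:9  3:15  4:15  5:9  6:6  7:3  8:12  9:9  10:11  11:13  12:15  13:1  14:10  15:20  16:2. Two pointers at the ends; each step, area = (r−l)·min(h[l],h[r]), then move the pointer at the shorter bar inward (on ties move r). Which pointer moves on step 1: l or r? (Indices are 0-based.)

l=0 r=16: min(14,2)*16=32 best=32 *, r--

r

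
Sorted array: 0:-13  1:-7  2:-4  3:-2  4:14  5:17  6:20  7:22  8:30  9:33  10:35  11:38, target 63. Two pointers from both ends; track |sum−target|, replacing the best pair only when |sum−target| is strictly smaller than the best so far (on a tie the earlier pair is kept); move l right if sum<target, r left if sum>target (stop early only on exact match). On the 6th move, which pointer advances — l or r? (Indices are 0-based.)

[0,11] -13+38=25 d=38 * → l++
[1,11] -7+38=31 d=32 * → l++
[2,11] -4+38=34 d=29 * → l++
[3,11] -2+38=36 d=27 * → l++
[4,11] 14+38=52 d=11 * → l++
[5,11] 17+38=55 d=8 * → l++

l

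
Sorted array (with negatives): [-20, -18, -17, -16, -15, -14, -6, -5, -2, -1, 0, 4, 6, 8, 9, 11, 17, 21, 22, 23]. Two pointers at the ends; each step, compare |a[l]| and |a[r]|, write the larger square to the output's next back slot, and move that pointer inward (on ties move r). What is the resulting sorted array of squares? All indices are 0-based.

[0, 1, 4, 16, 25, 36, 36, 64, 81, 121, 196, 225, 256, 289, 289, 324, 400, 441, 484, 529]

[0,19] |-20|<=|23| out[19]=529 → r--
[0,18] |-20|<=|22| out[18]=484 → r--
[0,17] |-20|<=|21| out[17]=441 → r--
[0,16] |-20|>|17| out[16]=400 → l++
[1,16] |-18|>|17| out[15]=324 → l++
[2,16] |-17|<=|17| out[14]=289 → r--
[2,15] |-17|>|11| out[13]=289 → l++
[3,15] |-16|>|11| out[12]=256 → l++
[4,15] |-15|>|11| out[11]=225 → l++
[5,15] |-14|>|11| out[10]=196 → l++
[6,15] |-6|<=|11| out[9]=121 → r--
[6,14] |-6|<=|9| out[8]=81 → r--
[6,13] |-6|<=|8| out[7]=64 → r--
[6,12] |-6|<=|6| out[6]=36 → r--
[6,11] |-6|>|4| out[5]=36 → l++
[7,11] |-5|>|4| out[4]=25 → l++
[8,11] |-2|<=|4| out[3]=16 → r--
[8,10] |-2|>|0| out[2]=4 → l++
[9,10] |-1|>|0| out[1]=1 → l++
[10,10] |0|<=|0| out[0]=0 → r--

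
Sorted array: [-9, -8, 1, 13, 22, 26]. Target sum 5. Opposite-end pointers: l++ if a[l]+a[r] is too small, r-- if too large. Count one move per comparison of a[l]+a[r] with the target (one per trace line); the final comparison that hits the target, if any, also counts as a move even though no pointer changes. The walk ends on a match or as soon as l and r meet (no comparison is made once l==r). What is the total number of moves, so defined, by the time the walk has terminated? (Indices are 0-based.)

4 moves

[0,5] -9+26=17 >5 → r--
[0,4] -9+22=13 >5 → r--
[0,3] -9+13=4 <5 → l++
[1,3] -8+13=5 → found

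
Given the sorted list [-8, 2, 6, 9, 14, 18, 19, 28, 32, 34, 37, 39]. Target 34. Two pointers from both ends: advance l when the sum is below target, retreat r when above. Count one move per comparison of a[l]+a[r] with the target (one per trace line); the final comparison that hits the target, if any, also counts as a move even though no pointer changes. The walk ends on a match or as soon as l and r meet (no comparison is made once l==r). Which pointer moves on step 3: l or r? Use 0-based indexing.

r

[0,11] -8+39=31 <34 → l++
[1,11] 2+39=41 >34 → r--
[1,10] 2+37=39 >34 → r--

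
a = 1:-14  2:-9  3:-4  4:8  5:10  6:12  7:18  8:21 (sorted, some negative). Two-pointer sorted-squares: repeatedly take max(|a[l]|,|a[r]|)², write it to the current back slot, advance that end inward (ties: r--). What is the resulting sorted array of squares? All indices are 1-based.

[1,8] |-14|<=|21| out[8]=441 → r--
[1,7] |-14|<=|18| out[7]=324 → r--
[1,6] |-14|>|12| out[6]=196 → l++
[2,6] |-9|<=|12| out[5]=144 → r--
[2,5] |-9|<=|10| out[4]=100 → r--
[2,4] |-9|>|8| out[3]=81 → l++
[3,4] |-4|<=|8| out[2]=64 → r--
[3,3] |-4|<=|-4| out[1]=16 → r--

[16, 64, 81, 100, 144, 196, 324, 441]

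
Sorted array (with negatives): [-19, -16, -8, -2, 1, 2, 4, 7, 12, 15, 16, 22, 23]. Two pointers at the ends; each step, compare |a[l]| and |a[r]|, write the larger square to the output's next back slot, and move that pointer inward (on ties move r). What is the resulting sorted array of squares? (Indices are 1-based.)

[1, 4, 4, 16, 49, 64, 144, 225, 256, 256, 361, 484, 529]

l=1 r=13: |-19|<=|23| out[13]=529, r--
l=1 r=12: |-19|<=|22| out[12]=484, r--
l=1 r=11: |-19|>|16| out[11]=361, l++
l=2 r=11: |-16|<=|16| out[10]=256, r--
l=2 r=10: |-16|>|15| out[9]=256, l++
l=3 r=10: |-8|<=|15| out[8]=225, r--
l=3 r=9: |-8|<=|12| out[7]=144, r--
l=3 r=8: |-8|>|7| out[6]=64, l++
l=4 r=8: |-2|<=|7| out[5]=49, r--
l=4 r=7: |-2|<=|4| out[4]=16, r--
l=4 r=6: |-2|<=|2| out[3]=4, r--
l=4 r=5: |-2|>|1| out[2]=4, l++
l=5 r=5: |1|<=|1| out[1]=1, r--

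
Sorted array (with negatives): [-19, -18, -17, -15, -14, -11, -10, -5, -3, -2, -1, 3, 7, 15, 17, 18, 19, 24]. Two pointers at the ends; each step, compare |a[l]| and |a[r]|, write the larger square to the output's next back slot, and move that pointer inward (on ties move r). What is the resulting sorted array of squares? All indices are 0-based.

l=0 r=17: |-19|<=|24| out[17]=576, r--
l=0 r=16: |-19|<=|19| out[16]=361, r--
l=0 r=15: |-19|>|18| out[15]=361, l++
l=1 r=15: |-18|<=|18| out[14]=324, r--
l=1 r=14: |-18|>|17| out[13]=324, l++
l=2 r=14: |-17|<=|17| out[12]=289, r--
l=2 r=13: |-17|>|15| out[11]=289, l++
l=3 r=13: |-15|<=|15| out[10]=225, r--
l=3 r=12: |-15|>|7| out[9]=225, l++
l=4 r=12: |-14|>|7| out[8]=196, l++
l=5 r=12: |-11|>|7| out[7]=121, l++
l=6 r=12: |-10|>|7| out[6]=100, l++
l=7 r=12: |-5|<=|7| out[5]=49, r--
l=7 r=11: |-5|>|3| out[4]=25, l++
l=8 r=11: |-3|<=|3| out[3]=9, r--
l=8 r=10: |-3|>|-1| out[2]=9, l++
l=9 r=10: |-2|>|-1| out[1]=4, l++
l=10 r=10: |-1|<=|-1| out[0]=1, r--

[1, 4, 9, 9, 25, 49, 100, 121, 196, 225, 225, 289, 289, 324, 324, 361, 361, 576]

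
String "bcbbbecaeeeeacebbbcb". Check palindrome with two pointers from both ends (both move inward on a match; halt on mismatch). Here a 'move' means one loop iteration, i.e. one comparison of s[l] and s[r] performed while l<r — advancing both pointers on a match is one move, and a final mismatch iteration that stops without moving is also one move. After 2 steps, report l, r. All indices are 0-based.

l=2, r=17

[0,19] 'b'=='b' → l++,r--
[1,18] 'c'=='c' → l++,r--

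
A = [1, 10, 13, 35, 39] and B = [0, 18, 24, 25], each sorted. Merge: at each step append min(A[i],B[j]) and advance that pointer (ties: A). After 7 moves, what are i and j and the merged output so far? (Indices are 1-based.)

[i=1,j=1] A[i]=1>B[j]=0 take 0 → j++
[i=1,j=2] A[i]=1<=B[j]=18 take 1 → i++
[i=2,j=2] A[i]=10<=B[j]=18 take 10 → i++
[i=3,j=2] A[i]=13<=B[j]=18 take 13 → i++
[i=4,j=2] A[i]=35>B[j]=18 take 18 → j++
[i=4,j=3] A[i]=35>B[j]=24 take 24 → j++
[i=4,j=4] A[i]=35>B[j]=25 take 25 → j++

i=4, j=5, merged so far=[0, 1, 10, 13, 18, 24, 25]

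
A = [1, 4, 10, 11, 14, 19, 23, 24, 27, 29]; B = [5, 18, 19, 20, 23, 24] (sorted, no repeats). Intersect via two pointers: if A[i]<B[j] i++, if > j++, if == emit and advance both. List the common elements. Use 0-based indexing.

i=0 j=0: 1<5, i++
i=1 j=0: 4<5, i++
i=2 j=0: 10>5, j++
i=2 j=1: 10<18, i++
i=3 j=1: 11<18, i++
i=4 j=1: 14<18, i++
i=5 j=1: 19>18, j++
i=5 j=2: 19==19 emit, i++,j++
i=6 j=3: 23>20, j++
i=6 j=4: 23==23 emit, i++,j++
i=7 j=5: 24==24 emit, i++,j++

intersection = [19, 23, 24]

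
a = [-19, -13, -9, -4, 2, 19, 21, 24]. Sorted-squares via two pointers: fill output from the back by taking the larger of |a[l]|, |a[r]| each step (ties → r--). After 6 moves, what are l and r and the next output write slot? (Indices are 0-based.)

l=3, r=4, next write slot=1

l=0 r=7: |-19|<=|24| out[7]=576, r--
l=0 r=6: |-19|<=|21| out[6]=441, r--
l=0 r=5: |-19|<=|19| out[5]=361, r--
l=0 r=4: |-19|>|2| out[4]=361, l++
l=1 r=4: |-13|>|2| out[3]=169, l++
l=2 r=4: |-9|>|2| out[2]=81, l++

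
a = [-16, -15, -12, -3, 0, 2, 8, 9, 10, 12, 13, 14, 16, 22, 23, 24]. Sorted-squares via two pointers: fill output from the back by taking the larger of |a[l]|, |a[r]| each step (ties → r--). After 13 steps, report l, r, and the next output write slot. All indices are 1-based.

l=1 r=16: |-16|<=|24| out[16]=576, r--
l=1 r=15: |-16|<=|23| out[15]=529, r--
l=1 r=14: |-16|<=|22| out[14]=484, r--
l=1 r=13: |-16|<=|16| out[13]=256, r--
l=1 r=12: |-16|>|14| out[12]=256, l++
l=2 r=12: |-15|>|14| out[11]=225, l++
l=3 r=12: |-12|<=|14| out[10]=196, r--
l=3 r=11: |-12|<=|13| out[9]=169, r--
l=3 r=10: |-12|<=|12| out[8]=144, r--
l=3 r=9: |-12|>|10| out[7]=144, l++
l=4 r=9: |-3|<=|10| out[6]=100, r--
l=4 r=8: |-3|<=|9| out[5]=81, r--
l=4 r=7: |-3|<=|8| out[4]=64, r--

l=4, r=6, next write slot=3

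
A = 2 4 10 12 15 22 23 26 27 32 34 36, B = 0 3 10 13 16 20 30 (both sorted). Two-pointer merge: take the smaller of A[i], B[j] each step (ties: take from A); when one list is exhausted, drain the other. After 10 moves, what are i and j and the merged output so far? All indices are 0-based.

i=5, j=5, merged so far=[0, 2, 3, 4, 10, 10, 12, 13, 15, 16]

[i=0,j=0] A[i]=2>B[j]=0 take 0 → j++
[i=0,j=1] A[i]=2<=B[j]=3 take 2 → i++
[i=1,j=1] A[i]=4>B[j]=3 take 3 → j++
[i=1,j=2] A[i]=4<=B[j]=10 take 4 → i++
[i=2,j=2] A[i]=10<=B[j]=10 take 10 → i++
[i=3,j=2] A[i]=12>B[j]=10 take 10 → j++
[i=3,j=3] A[i]=12<=B[j]=13 take 12 → i++
[i=4,j=3] A[i]=15>B[j]=13 take 13 → j++
[i=4,j=4] A[i]=15<=B[j]=16 take 15 → i++
[i=5,j=4] A[i]=22>B[j]=16 take 16 → j++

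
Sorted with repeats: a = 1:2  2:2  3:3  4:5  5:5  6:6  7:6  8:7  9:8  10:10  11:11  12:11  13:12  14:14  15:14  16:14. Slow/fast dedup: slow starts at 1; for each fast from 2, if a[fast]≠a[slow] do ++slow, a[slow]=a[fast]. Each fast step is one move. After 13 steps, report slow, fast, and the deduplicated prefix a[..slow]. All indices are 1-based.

slow=10, fast=15, prefix=[2, 3, 5, 6, 7, 8, 10, 11, 12, 14]

slow=1 fast=2: a[fast]=2=a[slow] dup, fast++
slow=1 fast=3: a[fast]=3≠a[slow]=2 write a[2]=3, slow++,fast++
slow=2 fast=4: a[fast]=5≠a[slow]=3 write a[3]=5, slow++,fast++
slow=3 fast=5: a[fast]=5=a[slow] dup, fast++
slow=3 fast=6: a[fast]=6≠a[slow]=5 write a[4]=6, slow++,fast++
slow=4 fast=7: a[fast]=6=a[slow] dup, fast++
slow=4 fast=8: a[fast]=7≠a[slow]=6 write a[5]=7, slow++,fast++
slow=5 fast=9: a[fast]=8≠a[slow]=7 write a[6]=8, slow++,fast++
slow=6 fast=10: a[fast]=10≠a[slow]=8 write a[7]=10, slow++,fast++
slow=7 fast=11: a[fast]=11≠a[slow]=10 write a[8]=11, slow++,fast++
slow=8 fast=12: a[fast]=11=a[slow] dup, fast++
slow=8 fast=13: a[fast]=12≠a[slow]=11 write a[9]=12, slow++,fast++
slow=9 fast=14: a[fast]=14≠a[slow]=12 write a[10]=14, slow++,fast++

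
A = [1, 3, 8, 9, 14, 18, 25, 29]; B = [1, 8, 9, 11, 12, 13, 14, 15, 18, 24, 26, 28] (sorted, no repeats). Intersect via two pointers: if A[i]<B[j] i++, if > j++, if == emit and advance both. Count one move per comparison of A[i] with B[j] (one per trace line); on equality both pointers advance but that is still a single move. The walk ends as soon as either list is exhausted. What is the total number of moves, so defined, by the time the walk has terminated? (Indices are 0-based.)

i=0 j=0: 1==1 emit, i++,j++
i=1 j=1: 3<8, i++
i=2 j=1: 8==8 emit, i++,j++
i=3 j=2: 9==9 emit, i++,j++
i=4 j=3: 14>11, j++
i=4 j=4: 14>12, j++
i=4 j=5: 14>13, j++
i=4 j=6: 14==14 emit, i++,j++
i=5 j=7: 18>15, j++
i=5 j=8: 18==18 emit, i++,j++
i=6 j=9: 25>24, j++
i=6 j=10: 25<26, i++
i=7 j=10: 29>26, j++
i=7 j=11: 29>28, j++

14 moves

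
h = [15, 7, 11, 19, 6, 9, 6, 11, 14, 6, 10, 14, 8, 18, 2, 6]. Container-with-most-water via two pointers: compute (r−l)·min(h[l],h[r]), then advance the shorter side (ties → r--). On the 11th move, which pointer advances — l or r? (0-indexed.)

l=0 r=15: min(15,6)*15=90 best=90 *, r--
l=0 r=14: min(15,2)*14=28 best=90, r--
l=0 r=13: min(15,18)*13=195 best=195 *, l++
l=1 r=13: min(7,18)*12=84 best=195, l++
l=2 r=13: min(11,18)*11=121 best=195, l++
l=3 r=13: min(19,18)*10=180 best=195, r--
l=3 r=12: min(19,8)*9=72 best=195, r--
l=3 r=11: min(19,14)*8=112 best=195, r--
l=3 r=10: min(19,10)*7=70 best=195, r--
l=3 r=9: min(19,6)*6=36 best=195, r--
l=3 r=8: min(19,14)*5=70 best=195, r--

r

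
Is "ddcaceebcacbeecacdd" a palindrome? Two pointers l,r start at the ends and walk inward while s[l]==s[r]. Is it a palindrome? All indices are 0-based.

palindrome

[0,18] 'd'=='d' → l++,r--
[1,17] 'd'=='d' → l++,r--
[2,16] 'c'=='c' → l++,r--
[3,15] 'a'=='a' → l++,r--
[4,14] 'c'=='c' → l++,r--
[5,13] 'e'=='e' → l++,r--
[6,12] 'e'=='e' → l++,r--
[7,11] 'b'=='b' → l++,r--
[8,10] 'c'=='c' → l++,r--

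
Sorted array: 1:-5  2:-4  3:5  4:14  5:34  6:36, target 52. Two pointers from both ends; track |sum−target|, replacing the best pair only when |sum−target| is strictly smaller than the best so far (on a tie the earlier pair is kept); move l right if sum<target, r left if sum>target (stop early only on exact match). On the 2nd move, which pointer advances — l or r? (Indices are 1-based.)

l

l=1 r=6: -5+36=31 d=21 *, l++
l=2 r=6: -4+36=32 d=20 *, l++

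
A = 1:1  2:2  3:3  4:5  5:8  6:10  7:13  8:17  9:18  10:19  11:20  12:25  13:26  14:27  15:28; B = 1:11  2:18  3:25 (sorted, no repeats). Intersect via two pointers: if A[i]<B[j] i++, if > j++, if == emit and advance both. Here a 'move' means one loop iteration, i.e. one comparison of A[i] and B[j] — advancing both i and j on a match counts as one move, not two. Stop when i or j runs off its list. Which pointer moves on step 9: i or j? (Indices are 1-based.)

i=1 j=1: 1<11, i++
i=2 j=1: 2<11, i++
i=3 j=1: 3<11, i++
i=4 j=1: 5<11, i++
i=5 j=1: 8<11, i++
i=6 j=1: 10<11, i++
i=7 j=1: 13>11, j++
i=7 j=2: 13<18, i++
i=8 j=2: 17<18, i++

i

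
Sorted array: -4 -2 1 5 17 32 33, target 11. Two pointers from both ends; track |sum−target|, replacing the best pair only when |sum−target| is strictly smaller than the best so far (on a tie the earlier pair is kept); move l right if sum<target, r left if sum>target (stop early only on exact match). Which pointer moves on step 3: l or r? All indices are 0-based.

r

l=0 r=6: -4+33=29 d=18 *, r--
l=0 r=5: -4+32=28 d=17 *, r--
l=0 r=4: -4+17=13 d=2 *, r--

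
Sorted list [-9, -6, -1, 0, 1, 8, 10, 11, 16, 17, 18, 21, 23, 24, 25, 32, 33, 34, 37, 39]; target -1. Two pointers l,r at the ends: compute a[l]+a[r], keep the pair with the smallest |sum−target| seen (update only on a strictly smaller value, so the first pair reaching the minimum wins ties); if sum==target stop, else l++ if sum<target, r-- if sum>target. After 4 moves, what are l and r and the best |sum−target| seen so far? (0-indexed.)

l=0, r=15, best |Δ|=25

[0,19] -9+39=30 d=31 * → r--
[0,18] -9+37=28 d=29 * → r--
[0,17] -9+34=25 d=26 * → r--
[0,16] -9+33=24 d=25 * → r--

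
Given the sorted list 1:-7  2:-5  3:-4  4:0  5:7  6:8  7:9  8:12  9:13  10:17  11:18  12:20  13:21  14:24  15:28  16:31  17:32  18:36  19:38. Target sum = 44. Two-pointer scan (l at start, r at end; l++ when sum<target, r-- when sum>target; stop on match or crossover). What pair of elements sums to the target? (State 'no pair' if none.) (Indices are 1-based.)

l=1 r=19: -7+38=31 <44, l++
l=2 r=19: -5+38=33 <44, l++
l=3 r=19: -4+38=34 <44, l++
l=4 r=19: 0+38=38 <44, l++
l=5 r=19: 7+38=45 >44, r--
l=5 r=18: 7+36=43 <44, l++
l=6 r=18: 8+36=44, found

(8, 36)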